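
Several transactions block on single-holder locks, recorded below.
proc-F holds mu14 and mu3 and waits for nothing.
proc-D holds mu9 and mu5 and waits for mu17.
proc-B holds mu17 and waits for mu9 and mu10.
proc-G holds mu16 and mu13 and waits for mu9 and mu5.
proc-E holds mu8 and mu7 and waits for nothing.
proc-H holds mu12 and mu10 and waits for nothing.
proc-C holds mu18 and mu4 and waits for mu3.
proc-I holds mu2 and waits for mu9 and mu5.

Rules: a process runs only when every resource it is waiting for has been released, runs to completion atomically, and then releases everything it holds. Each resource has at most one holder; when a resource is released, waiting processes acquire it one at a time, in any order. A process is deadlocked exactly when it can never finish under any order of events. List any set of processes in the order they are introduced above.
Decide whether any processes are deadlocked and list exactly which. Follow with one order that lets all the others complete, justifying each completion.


Deadlocked set: proc-D, proc-B, proc-G and proc-I.
Key observation: nobody on the ring proc-D -> proc-B -> proc-D can start until another member finishes, which never happens; proc-G and proc-I wait into the deadlock from upstream.
One completion order for the rest: proc-F, proc-E, proc-C, proc-H.
Check, step by step:
  proc-F waits on nothing -> runs at once and releases mu14 and mu3
  proc-E waits on nothing -> runs at once and releases mu8 and mu7
  run proc-C (all its waits — mu3 — are resolved); releases mu18 and mu4
  proc-H waits on nothing -> runs at once and releases mu12 and mu10


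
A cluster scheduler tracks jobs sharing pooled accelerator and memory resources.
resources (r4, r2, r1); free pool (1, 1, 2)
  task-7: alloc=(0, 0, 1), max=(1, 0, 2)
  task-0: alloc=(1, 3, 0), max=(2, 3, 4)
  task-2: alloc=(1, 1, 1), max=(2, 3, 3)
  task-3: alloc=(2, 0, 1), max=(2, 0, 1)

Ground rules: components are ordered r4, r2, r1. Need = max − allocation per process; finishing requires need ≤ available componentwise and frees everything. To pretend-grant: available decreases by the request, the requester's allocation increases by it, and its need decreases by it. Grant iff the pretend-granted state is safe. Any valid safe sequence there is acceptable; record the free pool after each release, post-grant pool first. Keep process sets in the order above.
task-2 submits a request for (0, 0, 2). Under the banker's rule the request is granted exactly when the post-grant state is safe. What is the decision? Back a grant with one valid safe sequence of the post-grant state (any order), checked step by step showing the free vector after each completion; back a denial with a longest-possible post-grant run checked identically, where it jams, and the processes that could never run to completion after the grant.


DENY — the pretend-granted state is unsafe.
Key observation: after task-3, task-7 the pool peaks at (3, 1, 2), and each blocked process is short somewhere: task-0 on r1; task-2 on r2.
On the post-grant state, task-3, task-7 is a maximal run — nothing extends it. Check, step by step:
  pool = (1, 1, 0)
  task-3: need (0, 0, 0) fits (1, 1, 0); releases (2, 0, 1), pool now (3, 1, 1)
  task-7: need (1, 0, 1) fits (3, 1, 1); releases (0, 0, 1), pool now (3, 1, 2)
  task-0 still needs (1, 0, 4) but only (3, 1, 2) is free — short on r1
  task-2 still needs (1, 2, 0) but only (3, 1, 2) is free — short on r2
Had the request been granted, task-0 and task-2 could never finish.


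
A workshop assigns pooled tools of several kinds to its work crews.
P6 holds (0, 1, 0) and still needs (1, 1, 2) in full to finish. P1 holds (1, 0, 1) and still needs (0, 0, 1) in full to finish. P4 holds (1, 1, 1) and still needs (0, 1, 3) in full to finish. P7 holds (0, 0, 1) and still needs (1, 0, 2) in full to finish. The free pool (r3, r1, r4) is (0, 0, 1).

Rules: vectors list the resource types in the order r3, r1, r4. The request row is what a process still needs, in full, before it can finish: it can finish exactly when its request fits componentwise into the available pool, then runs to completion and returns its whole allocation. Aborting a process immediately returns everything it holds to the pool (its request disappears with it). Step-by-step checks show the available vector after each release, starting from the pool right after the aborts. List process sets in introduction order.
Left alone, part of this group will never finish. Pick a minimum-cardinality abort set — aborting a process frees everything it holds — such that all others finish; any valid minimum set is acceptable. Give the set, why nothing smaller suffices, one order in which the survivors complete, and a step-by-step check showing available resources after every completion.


Minimum abort set: P6.
Key observation: no ordering could ever have run P4 before the abort of P6; with (0, 1, 0) back in the pool it fits at step 3.
Why nothing smaller works: aborting no one leaves the state deadlocked as given.
One survivor order: P1, P7, P4. Step-by-step check (post-abort pool first):
  pool = (0, 1, 1)
  P1 needs (0, 0, 1) <= (0, 1, 1) -> finishes; pool += (1, 0, 1) = (1, 1, 2)
  P7 needs (1, 0, 2) <= (1, 1, 2) -> finishes; pool += (0, 0, 1) = (1, 1, 3)
  P4 needs (0, 1, 3) <= (1, 1, 3) -> finishes; pool += (1, 1, 1) = (2, 2, 4)


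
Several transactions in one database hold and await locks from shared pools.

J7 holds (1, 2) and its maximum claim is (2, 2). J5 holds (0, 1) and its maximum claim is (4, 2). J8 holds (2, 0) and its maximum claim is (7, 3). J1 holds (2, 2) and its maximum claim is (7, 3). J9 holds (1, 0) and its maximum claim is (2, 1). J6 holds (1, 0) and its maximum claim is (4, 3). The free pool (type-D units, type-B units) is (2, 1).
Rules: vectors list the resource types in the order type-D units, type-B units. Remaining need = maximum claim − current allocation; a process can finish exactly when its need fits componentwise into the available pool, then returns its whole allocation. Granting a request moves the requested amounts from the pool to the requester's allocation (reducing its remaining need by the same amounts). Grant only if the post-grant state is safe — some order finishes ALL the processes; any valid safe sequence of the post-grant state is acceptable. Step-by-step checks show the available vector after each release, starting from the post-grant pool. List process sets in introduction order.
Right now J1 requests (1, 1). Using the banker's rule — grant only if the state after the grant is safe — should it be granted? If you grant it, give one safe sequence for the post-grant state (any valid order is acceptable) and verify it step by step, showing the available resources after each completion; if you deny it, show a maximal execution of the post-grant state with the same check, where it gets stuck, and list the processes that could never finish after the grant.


DENY. Granting would leave the state unsafe.
Key observation: after J7, J9 the pool peaks at (3, 2), and each blocked process is short somewhere: J5 on type-D units; J8 on type-D units, type-B units; J1 on type-D units; J6 on type-B units.
Pretend the grant happened; the run J7, J9 goes as far as possible. Check, step by step:
  pool = (1, 0)
  J7: need (1, 0) fits (1, 0); releases (1, 2), pool now (2, 2)
  J9: need (1, 1) fits (2, 2); releases (1, 0), pool now (3, 2)
  J5 cannot run: need (4, 1) vs free (3, 2) (insufficient type-D units)
  J8 cannot run: need (5, 3) vs free (3, 2) (insufficient type-D units and type-B units)
  J1 cannot run: need (4, 0) vs free (3, 2) (insufficient type-D units)
  J6 cannot run: need (3, 3) vs free (3, 2) (insufficient type-B units)
Had the request been granted, J5, J8, J1 and J6 could never finish.


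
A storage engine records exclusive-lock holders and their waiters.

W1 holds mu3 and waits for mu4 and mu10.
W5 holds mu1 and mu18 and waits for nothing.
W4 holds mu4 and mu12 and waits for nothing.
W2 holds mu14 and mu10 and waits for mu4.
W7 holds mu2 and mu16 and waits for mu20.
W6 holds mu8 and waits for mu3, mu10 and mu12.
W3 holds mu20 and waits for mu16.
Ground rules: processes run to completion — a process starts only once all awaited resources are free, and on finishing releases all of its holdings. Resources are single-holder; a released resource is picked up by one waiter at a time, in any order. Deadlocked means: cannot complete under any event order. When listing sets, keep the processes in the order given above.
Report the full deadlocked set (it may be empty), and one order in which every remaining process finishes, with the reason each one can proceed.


The deadlocked set is W7 and W3.
Key observation: the knot is the closed ring of waits W7 -> W3 -> W7; no other process is dragged down with it.
A valid finishing order for the others: W4, W2, W1, W6, W5.
Step-by-step check:
  run W4 (it waits on nothing); releases mu4 and mu12
  W2: everything it awaited (mu4) is free; runs, freeing mu14 and mu10
  W1: everything it awaited (mu4 and mu10) is free; runs, freeing mu3
  W6: everything it awaited (mu3, mu10 and mu12) is free; runs, freeing mu8
  run W5 (it waits on nothing); releases mu1 and mu18


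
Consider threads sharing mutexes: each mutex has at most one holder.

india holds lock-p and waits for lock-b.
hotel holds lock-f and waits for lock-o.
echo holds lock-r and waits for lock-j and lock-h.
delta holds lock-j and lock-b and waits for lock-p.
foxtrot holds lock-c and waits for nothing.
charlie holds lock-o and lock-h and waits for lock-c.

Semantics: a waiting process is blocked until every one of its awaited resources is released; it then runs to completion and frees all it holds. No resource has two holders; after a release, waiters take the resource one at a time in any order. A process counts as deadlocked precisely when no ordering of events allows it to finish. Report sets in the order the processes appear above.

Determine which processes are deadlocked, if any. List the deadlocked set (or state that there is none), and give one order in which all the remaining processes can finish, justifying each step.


Deadlocked: india, echo and delta.
Key observation: the knot is the closed ring of waits india -> delta -> india; echo waits into the deadlock from upstream.
A valid finishing order for the others: foxtrot, charlie, hotel.
Walking it through:
  run foxtrot (it waits on nothing); releases lock-c
  charlie waits on lock-c — all released -> runs and releases lock-o and lock-h
  hotel waits on lock-o — all released -> runs and releases lock-f


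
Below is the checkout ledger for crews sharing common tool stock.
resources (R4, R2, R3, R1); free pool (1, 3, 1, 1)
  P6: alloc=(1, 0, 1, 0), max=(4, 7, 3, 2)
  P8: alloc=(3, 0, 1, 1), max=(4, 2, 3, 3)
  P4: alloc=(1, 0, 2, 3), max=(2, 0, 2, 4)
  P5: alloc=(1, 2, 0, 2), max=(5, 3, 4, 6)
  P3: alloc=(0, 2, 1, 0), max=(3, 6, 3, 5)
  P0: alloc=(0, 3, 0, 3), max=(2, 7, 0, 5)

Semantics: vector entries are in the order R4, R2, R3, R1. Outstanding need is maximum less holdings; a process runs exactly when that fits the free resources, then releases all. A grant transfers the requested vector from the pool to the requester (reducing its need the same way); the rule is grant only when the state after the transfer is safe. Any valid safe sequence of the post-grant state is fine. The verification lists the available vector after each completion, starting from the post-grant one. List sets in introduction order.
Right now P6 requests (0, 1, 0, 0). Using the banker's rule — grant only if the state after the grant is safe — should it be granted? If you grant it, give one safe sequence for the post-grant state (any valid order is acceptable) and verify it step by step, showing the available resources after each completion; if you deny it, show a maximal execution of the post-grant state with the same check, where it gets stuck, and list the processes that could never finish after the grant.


GRANT: granting preserves safety; a valid post-grant sequence is P4, P8, P5, P3, P0, P6.
Key observation: even at the reduced pool (1, 2, 1, 1), P4 fits immediately, so safety survives the grant.
Check on the post-grant state, step by step:
  pool = (1, 2, 1, 1)
  run P4 (needs (1, 0, 0, 1), free (1, 2, 1, 1)); after release of (1, 0, 2, 3) the pool is (2, 2, 3, 4)
  run P8 (needs (1, 2, 2, 2), free (2, 2, 3, 4)); after release of (3, 0, 1, 1) the pool is (5, 2, 4, 5)
  run P5 (needs (4, 1, 4, 4), free (5, 2, 4, 5)); after release of (1, 2, 0, 2) the pool is (6, 4, 4, 7)
  run P3 (needs (3, 4, 2, 5), free (6, 4, 4, 7)); after release of (0, 2, 1, 0) the pool is (6, 6, 5, 7)
  run P0 (needs (2, 4, 0, 2), free (6, 6, 5, 7)); after release of (0, 3, 0, 3) the pool is (6, 9, 5, 10)
  run P6 (needs (3, 6, 2, 2), free (6, 9, 5, 10)); after release of (1, 1, 1, 0) the pool is (7, 10, 6, 10)


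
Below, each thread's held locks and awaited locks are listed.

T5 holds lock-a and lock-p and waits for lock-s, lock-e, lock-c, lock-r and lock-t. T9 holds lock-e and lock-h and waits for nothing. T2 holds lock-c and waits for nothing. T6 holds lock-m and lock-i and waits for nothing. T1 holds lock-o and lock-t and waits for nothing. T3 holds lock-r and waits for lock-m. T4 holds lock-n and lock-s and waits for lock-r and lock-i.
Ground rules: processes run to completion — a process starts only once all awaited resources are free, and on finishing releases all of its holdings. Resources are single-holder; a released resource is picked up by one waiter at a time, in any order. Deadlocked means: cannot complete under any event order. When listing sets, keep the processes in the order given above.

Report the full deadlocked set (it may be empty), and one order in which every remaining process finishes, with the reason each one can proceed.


Nothing here is deadlocked.
Key observation: there is no circular wait here — follow any chain and it reaches a process that is free to run now.
One completion order for the rest: T2, T9, T6, T1, T3, T4, T5.
Check, step by step:
  run T2 (it waits on nothing); releases lock-c
  run T9 (it waits on nothing); releases lock-e and lock-h
  run T6 (it waits on nothing); releases lock-m and lock-i
  run T1 (it waits on nothing); releases lock-o and lock-t
  T3 waits on lock-m — all released -> runs and releases lock-r
  T4 waits on lock-r and lock-i — all released -> runs and releases lock-n and lock-s
  T5 waits on lock-s, lock-e, lock-c, lock-r and lock-t — all released -> runs and releases lock-a and lock-p


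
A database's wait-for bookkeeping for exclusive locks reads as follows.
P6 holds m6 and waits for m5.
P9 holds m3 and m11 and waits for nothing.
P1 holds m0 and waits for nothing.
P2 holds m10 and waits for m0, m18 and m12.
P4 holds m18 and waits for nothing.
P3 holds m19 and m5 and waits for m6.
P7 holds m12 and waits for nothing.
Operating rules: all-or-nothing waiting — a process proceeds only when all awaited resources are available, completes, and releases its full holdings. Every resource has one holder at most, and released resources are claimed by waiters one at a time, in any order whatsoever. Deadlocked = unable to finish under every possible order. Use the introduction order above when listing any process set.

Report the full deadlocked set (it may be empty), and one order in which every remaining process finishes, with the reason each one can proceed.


Deadlocked: P6 and P3.
Key observation: the wait chain closes on itself along P6 -> P3 -> P6; no other process is dragged down with it.
One completion order for the rest: P1, P7, P4, P9, P2.
Step-by-step check:
  P1 waits on nothing -> runs at once and releases m0
  P7 waits on nothing -> runs at once and releases m12
  P4 waits on nothing -> runs at once and releases m18
  P9 waits on nothing -> runs at once and releases m3 and m11
  P2: everything it awaited (m0, m18 and m12) is free; runs, freeing m10


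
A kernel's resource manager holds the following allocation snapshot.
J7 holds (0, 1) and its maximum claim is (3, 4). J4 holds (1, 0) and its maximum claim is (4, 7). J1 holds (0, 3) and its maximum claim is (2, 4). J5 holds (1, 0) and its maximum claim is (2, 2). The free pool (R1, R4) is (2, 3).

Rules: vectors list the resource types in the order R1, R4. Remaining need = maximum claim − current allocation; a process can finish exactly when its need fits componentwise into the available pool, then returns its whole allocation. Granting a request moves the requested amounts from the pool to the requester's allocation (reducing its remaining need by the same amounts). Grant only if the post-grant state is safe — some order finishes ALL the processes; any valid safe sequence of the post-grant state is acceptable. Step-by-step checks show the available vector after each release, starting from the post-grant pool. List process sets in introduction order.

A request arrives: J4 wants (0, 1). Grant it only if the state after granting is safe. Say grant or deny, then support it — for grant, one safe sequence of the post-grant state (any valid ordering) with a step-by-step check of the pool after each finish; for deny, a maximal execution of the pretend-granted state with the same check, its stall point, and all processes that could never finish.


GRANT. The post-grant state is safe; one safe sequence: J5, J1, J7, J4.
Key observation: granting shrinks the pool to (2, 2), yet J5 still fits and the chain goes through.
Verifying the post-grant state step by step:
  pool = (2, 2)
  run J5 (needs (1, 2), free (2, 2)); after release of (1, 0) the pool is (3, 2)
  run J1 (needs (2, 1), free (3, 2)); after release of (0, 3) the pool is (3, 5)
  run J7 (needs (3, 3), free (3, 5)); after release of (0, 1) the pool is (3, 6)
  run J4 (needs (3, 6), free (3, 6)); after release of (1, 1) the pool is (4, 7)


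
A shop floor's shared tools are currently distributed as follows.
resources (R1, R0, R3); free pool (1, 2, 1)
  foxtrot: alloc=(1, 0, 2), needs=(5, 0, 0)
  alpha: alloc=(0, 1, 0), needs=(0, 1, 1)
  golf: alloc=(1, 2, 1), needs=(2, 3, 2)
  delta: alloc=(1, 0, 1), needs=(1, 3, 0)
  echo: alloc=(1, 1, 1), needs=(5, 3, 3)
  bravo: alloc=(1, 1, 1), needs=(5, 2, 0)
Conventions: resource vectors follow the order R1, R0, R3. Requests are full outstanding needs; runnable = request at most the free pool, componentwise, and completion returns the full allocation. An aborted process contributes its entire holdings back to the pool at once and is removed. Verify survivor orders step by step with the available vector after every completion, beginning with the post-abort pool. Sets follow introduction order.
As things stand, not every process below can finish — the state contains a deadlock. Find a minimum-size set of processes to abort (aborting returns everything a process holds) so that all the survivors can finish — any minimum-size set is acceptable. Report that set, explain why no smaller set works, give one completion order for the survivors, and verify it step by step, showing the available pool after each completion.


The answer: abort foxtrot and echo.
Key observation: before aborting foxtrot and echo, bravo was permanently blocked — no order could ever run it; afterwards it completes at step 4.
Why nothing smaller works — every single abort fails: foxtrot alone leaves echo blocked (short on R1); alpha alone leaves foxtrot blocked (short on R1); golf alone leaves foxtrot blocked (short on R1); delta alone leaves foxtrot blocked (short on R1); echo alone leaves foxtrot blocked (short on R1); bravo alone leaves foxtrot blocked (short on R1).
One survivor order: golf, alpha, delta, bravo. Step-by-step check (post-abort pool first):
  pool = (3, 3, 4)
  golf needs (2, 3, 2) <= (3, 3, 4) -> finishes; pool += (1, 2, 1) = (4, 5, 5)
  alpha needs (0, 1, 1) <= (4, 5, 5) -> finishes; pool += (0, 1, 0) = (4, 6, 5)
  delta needs (1, 3, 0) <= (4, 6, 5) -> finishes; pool += (1, 0, 1) = (5, 6, 6)
  bravo needs (5, 2, 0) <= (5, 6, 6) -> finishes; pool += (1, 1, 1) = (6, 7, 7)


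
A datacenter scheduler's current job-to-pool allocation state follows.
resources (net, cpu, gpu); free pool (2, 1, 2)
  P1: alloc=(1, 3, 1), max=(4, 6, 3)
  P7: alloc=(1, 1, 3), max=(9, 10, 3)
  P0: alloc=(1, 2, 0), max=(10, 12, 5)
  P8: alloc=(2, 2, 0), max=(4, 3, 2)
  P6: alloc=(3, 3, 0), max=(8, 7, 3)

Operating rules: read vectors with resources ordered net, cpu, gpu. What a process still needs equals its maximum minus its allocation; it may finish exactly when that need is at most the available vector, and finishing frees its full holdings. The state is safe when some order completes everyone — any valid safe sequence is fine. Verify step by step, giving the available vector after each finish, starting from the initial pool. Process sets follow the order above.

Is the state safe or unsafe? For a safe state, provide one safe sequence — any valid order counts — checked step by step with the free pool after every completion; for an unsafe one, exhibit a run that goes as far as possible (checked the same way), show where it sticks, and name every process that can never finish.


SAFE, for example via the order P8, P1, P6, P7, P0.
Key observation: at P8 the run first touches a limit — (2, 1, 2) against (2, 1, 2), exact on a resource it actually requests.
Walking it through:
  pool = (2, 1, 2)
  P8 needs (2, 1, 2) <= (2, 1, 2) -> finishes; pool += (2, 2, 0) = (4, 3, 2)
  P1 needs (3, 3, 2) <= (4, 3, 2) -> finishes; pool += (1, 3, 1) = (5, 6, 3)
  P6 needs (5, 4, 3) <= (5, 6, 3) -> finishes; pool += (3, 3, 0) = (8, 9, 3)
  P7 needs (8, 9, 0) <= (8, 9, 3) -> finishes; pool += (1, 1, 3) = (9, 10, 6)
  P0 needs (9, 10, 5) <= (9, 10, 6) -> finishes; pool += (1, 2, 0) = (10, 12, 6)


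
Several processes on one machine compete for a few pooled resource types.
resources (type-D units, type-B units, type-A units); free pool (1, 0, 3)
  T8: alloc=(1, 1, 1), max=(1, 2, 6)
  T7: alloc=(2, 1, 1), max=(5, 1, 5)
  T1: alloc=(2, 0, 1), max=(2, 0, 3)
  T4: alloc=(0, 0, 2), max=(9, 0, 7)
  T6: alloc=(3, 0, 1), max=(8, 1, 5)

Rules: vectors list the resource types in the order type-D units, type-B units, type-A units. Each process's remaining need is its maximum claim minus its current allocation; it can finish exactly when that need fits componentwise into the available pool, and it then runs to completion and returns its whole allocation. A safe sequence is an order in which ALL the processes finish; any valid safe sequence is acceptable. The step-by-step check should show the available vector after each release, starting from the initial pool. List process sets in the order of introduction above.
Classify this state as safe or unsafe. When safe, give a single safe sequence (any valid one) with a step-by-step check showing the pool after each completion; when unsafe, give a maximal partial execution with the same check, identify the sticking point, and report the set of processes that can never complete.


SAFE. One safe sequence: T1, T7, T6, T8, T4.
Key observation: at T7 the run first touches a limit — (3, 0, 4) against (3, 0, 4), exact on a resource it actually requests.
Verifying each step:
  pool = (1, 0, 3)
  T1: need (0, 0, 2) fits (1, 0, 3); releases (2, 0, 1), pool now (3, 0, 4)
  T7: need (3, 0, 4) fits (3, 0, 4); releases (2, 1, 1), pool now (5, 1, 5)
  T6: need (5, 1, 4) fits (5, 1, 5); releases (3, 0, 1), pool now (8, 1, 6)
  T8: need (0, 1, 5) fits (8, 1, 6); releases (1, 1, 1), pool now (9, 2, 7)
  T4: need (9, 0, 5) fits (9, 2, 7); releases (0, 0, 2), pool now (9, 2, 9)


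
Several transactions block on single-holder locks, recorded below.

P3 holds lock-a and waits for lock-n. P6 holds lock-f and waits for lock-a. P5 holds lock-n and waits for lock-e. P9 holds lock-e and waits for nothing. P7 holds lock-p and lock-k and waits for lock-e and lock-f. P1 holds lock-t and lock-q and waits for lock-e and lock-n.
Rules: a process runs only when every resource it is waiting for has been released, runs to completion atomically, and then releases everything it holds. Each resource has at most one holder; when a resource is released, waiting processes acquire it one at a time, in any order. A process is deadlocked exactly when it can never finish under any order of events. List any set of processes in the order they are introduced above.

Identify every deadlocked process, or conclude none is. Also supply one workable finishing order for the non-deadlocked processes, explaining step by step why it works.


Nothing here is deadlocked.
Key observation: the wait graph is acyclic; completion cascades from the unblocked processes through everyone else.
One completion order for the rest: P9, P5, P3, P6, P7, P1.
Walking it through:
  run P9 (it waits on nothing); releases lock-e
  P5 waits on lock-e — all released -> runs and releases lock-n
  P3 waits on lock-n — all released -> runs and releases lock-a
  P6 waits on lock-a — all released -> runs and releases lock-f
  P7 waits on lock-e and lock-f — all released -> runs and releases lock-p and lock-k
  P1 waits on lock-e and lock-n — all released -> runs and releases lock-t and lock-q


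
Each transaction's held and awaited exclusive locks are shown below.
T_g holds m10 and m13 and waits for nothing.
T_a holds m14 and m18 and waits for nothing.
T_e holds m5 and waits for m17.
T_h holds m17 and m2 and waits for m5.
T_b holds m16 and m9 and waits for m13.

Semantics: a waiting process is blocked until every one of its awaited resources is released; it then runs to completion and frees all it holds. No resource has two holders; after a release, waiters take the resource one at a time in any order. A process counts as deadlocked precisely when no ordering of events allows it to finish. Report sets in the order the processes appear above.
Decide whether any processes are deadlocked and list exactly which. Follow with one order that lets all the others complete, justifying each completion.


The deadlocked set is T_e and T_h.
Key observation: the cycle T_e -> T_h -> T_e can never break — each member waits on the next; no other process is dragged down with it.
The rest can finish in the order T_g, T_a, T_b.
Step-by-step check:
  T_g: no waits; runs immediately, freeing m10 and m13
  T_a: no waits; runs immediately, freeing m14 and m18
  T_b waits on m13 — all released -> runs and releases m16 and m9


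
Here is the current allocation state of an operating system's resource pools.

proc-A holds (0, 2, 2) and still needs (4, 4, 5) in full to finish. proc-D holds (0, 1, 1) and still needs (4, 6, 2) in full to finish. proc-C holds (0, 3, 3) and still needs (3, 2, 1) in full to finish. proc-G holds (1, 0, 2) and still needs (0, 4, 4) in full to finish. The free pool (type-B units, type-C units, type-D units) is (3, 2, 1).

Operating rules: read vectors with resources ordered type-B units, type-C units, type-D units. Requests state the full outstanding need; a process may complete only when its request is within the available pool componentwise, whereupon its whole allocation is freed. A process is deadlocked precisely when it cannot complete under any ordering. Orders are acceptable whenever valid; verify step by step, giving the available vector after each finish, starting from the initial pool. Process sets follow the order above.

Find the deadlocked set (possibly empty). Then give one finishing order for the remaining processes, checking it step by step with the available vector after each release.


Nothing here is deadlocked.
Key observation: starting with proc-C, each completion frees enough for the next — no one is permanently blocked.
The rest can finish in the order proc-C, proc-G, proc-A, proc-D. Step-by-step check:
  pool = (3, 2, 1)
  run proc-C (needs (3, 2, 1), free (3, 2, 1)); after release of (0, 3, 3) the pool is (3, 5, 4)
  run proc-G (needs (0, 4, 4), free (3, 5, 4)); after release of (1, 0, 2) the pool is (4, 5, 6)
  run proc-A (needs (4, 4, 5), free (4, 5, 6)); after release of (0, 2, 2) the pool is (4, 7, 8)
  run proc-D (needs (4, 6, 2), free (4, 7, 8)); after release of (0, 1, 1) the pool is (4, 8, 9)


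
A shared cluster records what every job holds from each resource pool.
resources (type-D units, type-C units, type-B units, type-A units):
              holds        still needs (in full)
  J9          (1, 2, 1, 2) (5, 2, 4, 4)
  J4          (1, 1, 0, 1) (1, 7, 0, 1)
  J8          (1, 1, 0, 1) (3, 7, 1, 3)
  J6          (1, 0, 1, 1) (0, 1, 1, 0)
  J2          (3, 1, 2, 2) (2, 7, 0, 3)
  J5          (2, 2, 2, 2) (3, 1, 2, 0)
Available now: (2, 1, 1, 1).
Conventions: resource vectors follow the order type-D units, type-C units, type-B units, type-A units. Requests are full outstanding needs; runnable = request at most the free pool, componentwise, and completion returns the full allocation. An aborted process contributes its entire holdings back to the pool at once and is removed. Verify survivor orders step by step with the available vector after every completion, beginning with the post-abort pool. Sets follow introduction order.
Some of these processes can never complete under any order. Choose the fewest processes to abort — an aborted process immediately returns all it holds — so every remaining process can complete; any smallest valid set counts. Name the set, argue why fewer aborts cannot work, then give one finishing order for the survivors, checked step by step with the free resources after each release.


Abort J4 and J8.
Key observation: the returned (2, 2, 0, 2) from J4 and J8 is what brings J2 — unrunnable before, under any order — into play at step 4.
Why nothing smaller works — every single abort fails: J9 alone leaves J4 blocked (short on type-C units); J4 alone leaves J8 blocked (short on type-C units); J8 alone leaves J4 blocked (short on type-C units); J6 alone leaves J4 blocked (short on type-C units); J2 alone leaves J4 blocked (short on type-C units); J5 alone leaves J4 blocked (short on type-C units).
Survivors finish in the order: J6, J5, J9, J2. Walking it through (pool after the aborts first):
  pool = (4, 3, 1, 3)
  J6 needs (0, 1, 1, 0) <= (4, 3, 1, 3) -> finishes; pool += (1, 0, 1, 1) = (5, 3, 2, 4)
  J5 needs (3, 1, 2, 0) <= (5, 3, 2, 4) -> finishes; pool += (2, 2, 2, 2) = (7, 5, 4, 6)
  J9 needs (5, 2, 4, 4) <= (7, 5, 4, 6) -> finishes; pool += (1, 2, 1, 2) = (8, 7, 5, 8)
  J2 needs (2, 7, 0, 3) <= (8, 7, 5, 8) -> finishes; pool += (3, 1, 2, 2) = (11, 8, 7, 10)


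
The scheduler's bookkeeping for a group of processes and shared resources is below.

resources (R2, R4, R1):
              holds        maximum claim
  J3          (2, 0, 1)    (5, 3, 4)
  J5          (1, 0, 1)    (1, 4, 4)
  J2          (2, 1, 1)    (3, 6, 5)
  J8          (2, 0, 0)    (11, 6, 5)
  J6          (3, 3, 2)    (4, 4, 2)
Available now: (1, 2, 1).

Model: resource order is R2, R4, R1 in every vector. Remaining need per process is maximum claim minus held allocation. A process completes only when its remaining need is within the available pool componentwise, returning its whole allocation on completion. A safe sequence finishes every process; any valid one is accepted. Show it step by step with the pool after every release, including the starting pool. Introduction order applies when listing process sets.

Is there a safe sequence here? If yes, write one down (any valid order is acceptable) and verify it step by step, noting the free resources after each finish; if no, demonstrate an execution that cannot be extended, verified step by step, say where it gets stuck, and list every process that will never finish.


The state is SAFE; one workable sequence: J6, J3, J5, J2, J8.
Key observation: J6 is the earliest step where a requested resource binds exactly: need (1, 1, 0), pool (1, 2, 1) at its turn.
Step-by-step check:
  pool = (1, 2, 1)
  J6: need (1, 1, 0) fits (1, 2, 1); releases (3, 3, 2), pool now (4, 5, 3)
  J3: need (3, 3, 3) fits (4, 5, 3); releases (2, 0, 1), pool now (6, 5, 4)
  J5: need (0, 4, 3) fits (6, 5, 4); releases (1, 0, 1), pool now (7, 5, 5)
  J2: need (1, 5, 4) fits (7, 5, 5); releases (2, 1, 1), pool now (9, 6, 6)
  J8: need (9, 6, 5) fits (9, 6, 6); releases (2, 0, 0), pool now (11, 6, 6)


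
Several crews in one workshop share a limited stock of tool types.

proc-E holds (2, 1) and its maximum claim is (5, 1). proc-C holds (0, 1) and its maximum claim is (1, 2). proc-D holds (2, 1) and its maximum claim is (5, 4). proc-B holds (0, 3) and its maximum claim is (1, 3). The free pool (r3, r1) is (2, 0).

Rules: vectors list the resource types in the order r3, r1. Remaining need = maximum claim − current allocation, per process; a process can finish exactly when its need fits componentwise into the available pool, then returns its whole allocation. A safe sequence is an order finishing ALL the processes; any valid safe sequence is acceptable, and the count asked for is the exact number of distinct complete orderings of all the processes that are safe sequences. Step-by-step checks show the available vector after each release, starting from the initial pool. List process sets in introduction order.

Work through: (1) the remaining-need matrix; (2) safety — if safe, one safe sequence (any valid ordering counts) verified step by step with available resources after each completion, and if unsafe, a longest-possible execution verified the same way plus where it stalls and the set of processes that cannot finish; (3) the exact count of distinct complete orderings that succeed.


(1) Need matrix, components ordered r3, r1:
  proc-E: (3, 0)
  proc-C: (1, 1)
  proc-D: (3, 3)
  proc-B: (1, 0)
(2) UNSAFE — no complete ordering exists.
Key observation: r3 is the bottleneck — with proc-B, proc-C done the pool holds (2, 4), short of every remaining need.
A maximal execution: proc-B, proc-C — then nothing else fits. Walking it through:
  pool = (2, 0)
  proc-B needs (1, 0) <= (2, 0) -> finishes; pool += (0, 3) = (2, 3)
  proc-C needs (1, 1) <= (2, 3) -> finishes; pool += (0, 1) = (2, 4)
  proc-E still needs (3, 0) but only (2, 4) is free — short on r3
  proc-D still needs (3, 3) but only (2, 4) is free — short on r3
Never able to finish: proc-E and proc-D.
(3) Exactly 0 of the possible complete orderings are safe sequences.


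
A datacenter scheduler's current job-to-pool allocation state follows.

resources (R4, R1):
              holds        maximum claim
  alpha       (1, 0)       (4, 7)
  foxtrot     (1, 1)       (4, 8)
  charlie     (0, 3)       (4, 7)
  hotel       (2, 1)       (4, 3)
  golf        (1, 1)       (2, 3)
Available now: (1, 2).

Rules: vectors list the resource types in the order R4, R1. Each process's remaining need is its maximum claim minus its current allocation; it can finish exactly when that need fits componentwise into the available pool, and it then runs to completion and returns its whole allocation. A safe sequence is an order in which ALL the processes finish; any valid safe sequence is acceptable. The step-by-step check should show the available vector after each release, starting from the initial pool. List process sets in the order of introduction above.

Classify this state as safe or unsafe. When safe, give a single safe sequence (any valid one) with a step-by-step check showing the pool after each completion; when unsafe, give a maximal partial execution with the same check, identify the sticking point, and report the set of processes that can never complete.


SAFE, for example via the order golf, hotel, charlie, foxtrot, alpha.
Key observation: reading the order forward, golf is the first process whose need (1, 2) meets the free pool (1, 2) exactly on a resource it requests.
Walking it through:
  pool = (1, 2)
  golf: need (1, 2) fits (1, 2); releases (1, 1), pool now (2, 3)
  hotel: need (2, 2) fits (2, 3); releases (2, 1), pool now (4, 4)
  charlie: need (4, 4) fits (4, 4); releases (0, 3), pool now (4, 7)
  foxtrot: need (3, 7) fits (4, 7); releases (1, 1), pool now (5, 8)
  alpha: need (3, 7) fits (5, 8); releases (1, 0), pool now (6, 8)


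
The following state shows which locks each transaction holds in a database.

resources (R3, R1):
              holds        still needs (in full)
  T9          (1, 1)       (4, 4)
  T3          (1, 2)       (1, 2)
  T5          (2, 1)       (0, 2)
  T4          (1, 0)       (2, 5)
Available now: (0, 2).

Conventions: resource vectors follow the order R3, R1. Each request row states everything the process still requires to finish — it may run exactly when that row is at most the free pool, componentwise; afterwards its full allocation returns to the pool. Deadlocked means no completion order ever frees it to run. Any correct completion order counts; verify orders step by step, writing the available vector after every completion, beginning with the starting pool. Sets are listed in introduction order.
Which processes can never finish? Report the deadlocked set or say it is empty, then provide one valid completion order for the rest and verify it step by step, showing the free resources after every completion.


No process is deadlocked.
Key observation: starting with T5, each completion frees enough for the next — no one is permanently blocked.
A valid finishing order for the others: T5, T3, T4, T9. Verifying each step:
  pool = (0, 2)
  run T5 (needs (0, 2), free (0, 2)); after release of (2, 1) the pool is (2, 3)
  run T3 (needs (1, 2), free (2, 3)); after release of (1, 2) the pool is (3, 5)
  run T4 (needs (2, 5), free (3, 5)); after release of (1, 0) the pool is (4, 5)
  run T9 (needs (4, 4), free (4, 5)); after release of (1, 1) the pool is (5, 6)


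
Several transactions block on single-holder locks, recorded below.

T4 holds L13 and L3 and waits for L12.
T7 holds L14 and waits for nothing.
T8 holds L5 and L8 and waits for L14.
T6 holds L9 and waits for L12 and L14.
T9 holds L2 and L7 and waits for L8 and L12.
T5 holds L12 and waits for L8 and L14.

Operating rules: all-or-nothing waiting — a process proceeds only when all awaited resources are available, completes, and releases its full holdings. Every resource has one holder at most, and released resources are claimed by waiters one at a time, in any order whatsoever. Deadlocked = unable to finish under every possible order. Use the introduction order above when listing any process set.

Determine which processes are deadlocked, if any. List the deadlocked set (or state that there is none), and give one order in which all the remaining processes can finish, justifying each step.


The deadlocked set is empty.
Key observation: although several processes wait, no cycle exists — each chain bottoms out at a free runner.
A valid finishing order for the others: T7, T8, T5, T6, T9, T4.
Verifying each step:
  T7: no waits; runs immediately, freeing L14
  run T8 (all its waits — L14 — are resolved); releases L5 and L8
  run T5 (all its waits — L8 and L14 — are resolved); releases L12
  run T6 (all its waits — L12 and L14 — are resolved); releases L9
  run T9 (all its waits — L8 and L12 — are resolved); releases L2 and L7
  run T4 (all its waits — L12 — are resolved); releases L13 and L3


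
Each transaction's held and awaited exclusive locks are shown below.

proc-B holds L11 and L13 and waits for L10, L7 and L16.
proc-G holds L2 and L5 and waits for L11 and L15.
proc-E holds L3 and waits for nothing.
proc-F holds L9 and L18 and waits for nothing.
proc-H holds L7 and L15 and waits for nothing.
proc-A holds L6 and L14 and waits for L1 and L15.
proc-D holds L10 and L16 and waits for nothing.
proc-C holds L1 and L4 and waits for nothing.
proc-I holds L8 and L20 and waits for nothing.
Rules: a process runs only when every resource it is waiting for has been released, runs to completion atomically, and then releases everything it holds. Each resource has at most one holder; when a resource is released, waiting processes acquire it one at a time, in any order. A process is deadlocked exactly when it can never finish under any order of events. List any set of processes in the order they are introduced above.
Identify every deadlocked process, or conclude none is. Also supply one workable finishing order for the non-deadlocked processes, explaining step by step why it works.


No process is deadlocked.
Key observation: no waiting chain loops back on itself — every chain ends at a process that waits on nothing, so everyone eventually runs.
The rest can finish in the order proc-D, proc-I, proc-H, proc-B, proc-G, proc-C, proc-F, proc-E, proc-A.
Walking it through:
  proc-D waits on nothing -> runs at once and releases L10 and L16
  proc-I waits on nothing -> runs at once and releases L8 and L20
  proc-H waits on nothing -> runs at once and releases L7 and L15
  proc-B waits on L10, L7 and L16 — all released -> runs and releases L11 and L13
  proc-G waits on L11 and L15 — all released -> runs and releases L2 and L5
  proc-C waits on nothing -> runs at once and releases L1 and L4
  proc-F waits on nothing -> runs at once and releases L9 and L18
  proc-E waits on nothing -> runs at once and releases L3
  proc-A waits on L1 and L15 — all released -> runs and releases L6 and L14
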